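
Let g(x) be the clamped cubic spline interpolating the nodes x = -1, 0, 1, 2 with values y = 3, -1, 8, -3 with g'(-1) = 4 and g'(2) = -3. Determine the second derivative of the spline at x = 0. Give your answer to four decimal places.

44.5333

With m_i denoting the second derivative at x_i, h_i = 1, 1, 1, and Δ_i = (y_(i+1) − y_i)/h_i = -4, 9, -11:
  1·m_0 + 4·m_1 + 1·m_2 = 6(Δ_1 - Δ_0) = 78
  1·m_1 + 4·m_2 + 1·m_3 = 6(Δ_2 - Δ_1) = -120
Clamped end conditions give two more equations: 2h_0·m_0 + h_0·m_1 = 6(Δ_0 - g'(-1)) = -48 and h_2·m_2 + 2h_2·m_3 = 6(g'(2) - Δ_2) = 48.
Solving: m_0 = -694/15, m_1 = 668/15, m_2 = -808/15, m_3 = 764/15.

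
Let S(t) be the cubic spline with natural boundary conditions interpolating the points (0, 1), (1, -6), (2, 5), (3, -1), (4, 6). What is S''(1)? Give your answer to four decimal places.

37.6071

Put M_i = S'' at the i-th knot. Here h = (1, 1, 1, 1) and Δ = (-7, 11, -6, 7), so the interior equations h_(i-1)·M_(i-1) + 2(h_(i-1)+h_i)·M_i + h_i·M_(i+1) = 6(Δ_i − Δ_(i-1)) read
  1·M_0 + 4·M_1 + 1·M_2 = 6(Δ_1 - Δ_0) = 108
  1·M_1 + 4·M_2 + 1·M_3 = 6(Δ_2 - Δ_1) = -102
  1·M_2 + 4·M_3 + 1·M_4 = 6(Δ_3 - Δ_2) = 78
Natural end conditions: M_0 = M_4 = 0.
Hence M_0 = 0, M_1 = 1053/28, M_2 = -297/7, M_3 = 843/28, M_4 = 0.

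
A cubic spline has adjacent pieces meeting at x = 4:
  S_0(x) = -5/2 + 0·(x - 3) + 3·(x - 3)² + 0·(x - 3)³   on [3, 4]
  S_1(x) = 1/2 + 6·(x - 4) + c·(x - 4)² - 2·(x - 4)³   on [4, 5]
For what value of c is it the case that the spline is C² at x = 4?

3

S_0''(x) = 6 + 0·(x - 3), so S_0''(4) = 6. On the right, S_1''(4) = 2c, so c = 3.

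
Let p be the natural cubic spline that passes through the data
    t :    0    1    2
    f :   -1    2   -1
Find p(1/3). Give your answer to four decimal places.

With σ_i denoting the second derivative at x_i, h_i = 1, 1, and Δ_i = (y_(i+1) − y_i)/h_i = 3, -3:
  1·σ_0 + 4·σ_1 + 1·σ_2 = 6(Δ_1 - Δ_0) = -36
Natural end conditions: σ_0 = σ_2 = 0.
Hence σ_0 = 0, σ_1 = -9, σ_2 = 0.
On [0, 1], p(t) = -1 + 9/2·t + 0·t² - 3/2·t³.
With t = 1/3: p(1/3) = 4/9.

0.4444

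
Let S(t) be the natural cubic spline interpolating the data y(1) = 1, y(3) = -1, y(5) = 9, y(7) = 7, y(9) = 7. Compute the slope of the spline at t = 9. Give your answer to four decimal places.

0.8036

Put M_i = S'' at the i-th knot. Here h = (2, 2, 2, 2) and Δ = (-1, 5, -1, 0), so the interior equations h_(i-1)·M_(i-1) + 2(h_(i-1)+h_i)·M_i + h_i·M_(i+1) = 6(Δ_i − Δ_(i-1)) read
  2·M_0 + 8·M_1 + 2·M_2 = 6(Δ_1 - Δ_0) = 36
  2·M_1 + 8·M_2 + 2·M_3 = 6(Δ_2 - Δ_1) = -36
  2·M_2 + 8·M_3 + 2·M_4 = 6(Δ_3 - Δ_2) = 6
Natural end conditions: M_0 = M_4 = 0.
Hence M_0 = 0, M_1 = 345/56, M_2 = -93/14, M_3 = 135/56, M_4 = 0.
On [7, 9], S'(t) = b_3 + 2c_3·(t - 7) + 3d_3·(t - 7)² with b_3 = Δ_3 - h_3(2M_3 + M_4)/6 = -45/28, c_3 = M_3/2 = 135/112, d_3 = (M_4 - M_3)/(6h_3) = -45/224. So S'(9) = 45/56.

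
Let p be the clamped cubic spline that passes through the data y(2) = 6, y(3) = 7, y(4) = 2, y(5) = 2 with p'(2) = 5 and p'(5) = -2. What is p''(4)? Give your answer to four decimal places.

Put σ_i = p'' at the i-th knot. Here h = (1, 1, 1) and Δ = (1, -5, 0), so the interior equations h_(i-1)·σ_(i-1) + 2(h_(i-1)+h_i)·σ_i + h_i·σ_(i+1) = 6(Δ_i − Δ_(i-1)) read
  1·σ_0 + 4·σ_1 + 1·σ_2 = 6(Δ_1 - Δ_0) = -36
  1·σ_1 + 4·σ_2 + 1·σ_3 = 6(Δ_2 - Δ_1) = 30
Clamped end conditions give two more equations: 2h_0·σ_0 + h_0·σ_1 = 6(Δ_0 - p'(2)) = -24 and h_2·σ_2 + 2h_2·σ_3 = 6(p'(5) - Δ_2) = -12.
Hence σ_0 = -20/3, σ_1 = -32/3, σ_2 = 40/3, σ_3 = -38/3.

13.3333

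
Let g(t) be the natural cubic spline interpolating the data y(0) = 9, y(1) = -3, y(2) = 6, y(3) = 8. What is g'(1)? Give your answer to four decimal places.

Let M_i = g''(x_i). Step sizes h_i = 1, 1, 1; slopes of the chords Δ_i = (y_(i+1) - y_i)/h_i = -12, 9, 2.
  1·M_0 + 4·M_1 + 1·M_2 = 6(Δ_1 - Δ_0) = 126
  1·M_1 + 4·M_2 + 1·M_3 = 6(Δ_2 - Δ_1) = -42
Natural end conditions: M_0 = M_3 = 0.
Forward elimination and back-substitution give M_0 = 0, M_1 = 182/5, M_2 = -98/5, M_3 = 0.
On [1, 2], g'(t) = b_1 + 2c_1·(t - 1) + 3d_1·(t - 1)² with b_1 = Δ_1 - h_1(2M_1 + M_2)/6 = 2/15, c_1 = M_1/2 = 91/5, d_1 = (M_2 - M_1)/(6h_1) = -28/3. So g'(1) = 2/15.

0.1333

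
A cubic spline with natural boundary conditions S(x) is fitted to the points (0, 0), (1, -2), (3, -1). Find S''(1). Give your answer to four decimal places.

Write m_i for S''(x_i). With h_i = 1, 2 and divided differences Δ_i = -2, 1/2, the continuity of S' gives the tridiagonal system
  1·m_0 + 6·m_1 + 2·m_2 = 6(Δ_1 - Δ_0) = 15
Natural end conditions: m_0 = m_2 = 0.
Solving the tridiagonal system: m_0 = 0, m_1 = 5/2, m_2 = 0.

2.5000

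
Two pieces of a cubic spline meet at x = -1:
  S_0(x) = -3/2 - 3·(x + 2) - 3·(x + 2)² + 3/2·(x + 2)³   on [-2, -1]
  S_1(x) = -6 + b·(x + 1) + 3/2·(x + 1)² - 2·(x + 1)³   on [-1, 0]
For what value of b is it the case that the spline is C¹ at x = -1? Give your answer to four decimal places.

-4.5000

S_0'(x) = -3 - 6·(x + 2) + 9/2·(x + 2)², so S_0'(-1) = -9/2. On the right, S_1'(-1) = b, so b = -9/2.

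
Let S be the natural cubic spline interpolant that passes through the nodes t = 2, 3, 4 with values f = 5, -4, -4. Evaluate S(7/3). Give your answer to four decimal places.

Write m_i for S''(x_i). With h_i = 1, 1 and divided differences Δ_i = -9, 0, the continuity of S' gives the tridiagonal system
  1·m_0 + 4·m_1 + 1·m_2 = 6(Δ_1 - Δ_0) = 54
Natural end conditions: m_0 = m_2 = 0.
Solving the tridiagonal system: m_0 = 0, m_1 = 27/2, m_2 = 0.
On [2, 3], S(t) = 5 - 45/4·(t - 2) + 0·(t - 2)² + 9/4·(t - 2)³.
With (t - 2) = 1/3: S(7/3) = 4/3.

1.3333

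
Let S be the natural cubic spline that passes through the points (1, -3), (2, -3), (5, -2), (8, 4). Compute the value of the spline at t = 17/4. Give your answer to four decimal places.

With m_i denoting the second derivative at x_i, h_i = 1, 3, 3, and Δ_i = (y_(i+1) − y_i)/h_i = 0, 1/3, 2:
  1·m_0 + 8·m_1 + 3·m_2 = 6(Δ_1 - Δ_0) = 2
  3·m_1 + 12·m_2 + 3·m_3 = 6(Δ_2 - Δ_1) = 10
Natural end conditions: m_0 = m_3 = 0.
Solving: m_0 = 0, m_1 = -2/29, m_2 = 74/87, m_3 = 0.
On [2, 5], S(t) = -3 - 2/87·(t - 2) - 1/29·(t - 2)² + 40/783·(t - 2)³.
With (t - 2) = 9/4: S(17/4) = -1227/464.

-2.6444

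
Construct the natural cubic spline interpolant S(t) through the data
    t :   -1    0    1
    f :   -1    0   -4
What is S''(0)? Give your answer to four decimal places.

-7.5000

Put M_i = S'' at the i-th knot. Here h = (1, 1) and Δ = (1, -4), so the interior equations h_(i-1)·M_(i-1) + 2(h_(i-1)+h_i)·M_i + h_i·M_(i+1) = 6(Δ_i − Δ_(i-1)) read
  1·M_0 + 4·M_1 + 1·M_2 = 6(Δ_1 - Δ_0) = -30
Natural end conditions: M_0 = M_2 = 0.
Solving the tridiagonal system: M_0 = 0, M_1 = -15/2, M_2 = 0.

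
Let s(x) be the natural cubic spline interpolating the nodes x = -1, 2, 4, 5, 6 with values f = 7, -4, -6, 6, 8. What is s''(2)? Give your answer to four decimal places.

Put M_i = s'' at the i-th knot. Here h = (3, 2, 1, 1) and Δ = (-11/3, -1, 12, 2), so the interior equations h_(i-1)·M_(i-1) + 2(h_(i-1)+h_i)·M_i + h_i·M_(i+1) = 6(Δ_i − Δ_(i-1)) read
  3·M_0 + 10·M_1 + 2·M_2 = 6(Δ_1 - Δ_0) = 16
  2·M_1 + 6·M_2 + 1·M_3 = 6(Δ_2 - Δ_1) = 78
  1·M_2 + 4·M_3 + 1·M_4 = 6(Δ_3 - Δ_2) = -60
Natural end conditions: M_0 = M_4 = 0.
Solving the tridiagonal system: M_0 = 0, M_1 = -188/107, M_2 = 1796/107, M_3 = -2054/107, M_4 = 0.

-1.7570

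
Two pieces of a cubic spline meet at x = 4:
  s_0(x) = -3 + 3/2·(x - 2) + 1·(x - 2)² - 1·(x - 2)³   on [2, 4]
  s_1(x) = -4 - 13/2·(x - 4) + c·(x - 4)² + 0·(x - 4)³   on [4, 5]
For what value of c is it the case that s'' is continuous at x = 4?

s_0''(x) = 2 - 6·(x - 2), so s_0''(4) = -10. On the right, s_1''(4) = 2c, so c = -5.

-5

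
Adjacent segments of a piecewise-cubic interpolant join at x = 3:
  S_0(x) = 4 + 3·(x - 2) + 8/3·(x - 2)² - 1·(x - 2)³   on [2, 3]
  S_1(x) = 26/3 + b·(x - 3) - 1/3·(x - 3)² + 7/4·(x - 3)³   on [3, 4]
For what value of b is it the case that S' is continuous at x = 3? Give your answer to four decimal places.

S_0'(x) = 3 + 16/3·(x - 2) - 3·(x - 2)², so S_0'(3) = 16/3. On the right, S_1'(3) = b, so b = 16/3.

5.3333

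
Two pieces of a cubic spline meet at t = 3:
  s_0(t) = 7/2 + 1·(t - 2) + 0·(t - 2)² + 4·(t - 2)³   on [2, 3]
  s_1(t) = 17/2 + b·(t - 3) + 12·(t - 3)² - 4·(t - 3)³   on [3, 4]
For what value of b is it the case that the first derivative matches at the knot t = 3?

13

s_0'(t) = 1 + 0·(t - 2) + 12·(t - 2)², so s_0'(3) = 13. On the right, s_1'(3) = b, so b = 13.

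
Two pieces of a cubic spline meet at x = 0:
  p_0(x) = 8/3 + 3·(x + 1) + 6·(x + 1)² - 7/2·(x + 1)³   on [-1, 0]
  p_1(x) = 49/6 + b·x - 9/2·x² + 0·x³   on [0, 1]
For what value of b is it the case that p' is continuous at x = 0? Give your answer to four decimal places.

p_0'(x) = 3 + 12·(x + 1) - 21/2·(x + 1)², so p_0'(0) = 9/2. On the right, p_1'(0) = b, so b = 9/2.

4.5000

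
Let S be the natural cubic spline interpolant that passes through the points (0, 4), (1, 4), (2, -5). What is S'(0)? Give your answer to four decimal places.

Let m_i = S''(x_i). Step sizes h_i = 1, 1; slopes of the chords Δ_i = (y_(i+1) - y_i)/h_i = 0, -9.
  1·m_0 + 4·m_1 + 1·m_2 = 6(Δ_1 - Δ_0) = -54
Natural end conditions: m_0 = m_2 = 0.
Solving: m_0 = 0, m_1 = -27/2, m_2 = 0.
On [0, 1], S'(t) = b_0 + 2c_0·t + 3d_0·t² with b_0 = Δ_0 - h_0(2m_0 + m_1)/6 = 9/4, c_0 = m_0/2 = 0, d_0 = (m_1 - m_0)/(6h_0) = -9/4. So S'(0) = 9/4.

2.2500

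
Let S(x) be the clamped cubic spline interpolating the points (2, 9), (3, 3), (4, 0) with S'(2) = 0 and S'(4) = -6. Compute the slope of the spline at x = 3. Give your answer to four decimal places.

Write m_i for S''(x_i). With h_i = 1, 1 and divided differences Δ_i = -6, -3, the continuity of S' gives the tridiagonal system
  1·m_0 + 4·m_1 + 1·m_2 = 6(Δ_1 - Δ_0) = 18
Clamped end conditions give two more equations: 2h_0·m_0 + h_0·m_1 = 6(Δ_0 - S'(2)) = -36 and h_1·m_1 + 2h_1·m_2 = 6(S'(4) - Δ_1) = -18.
Solving the tridiagonal system: m_0 = -51/2, m_1 = 15, m_2 = -33/2.
On [3, 4], S'(x) = b_1 + 2c_1·(x - 3) + 3d_1·(x - 3)² with b_1 = Δ_1 - h_1(2m_1 + m_2)/6 = -21/4, c_1 = m_1/2 = 15/2, d_1 = (m_2 - m_1)/(6h_1) = -21/4. So S'(3) = -21/4.

-5.2500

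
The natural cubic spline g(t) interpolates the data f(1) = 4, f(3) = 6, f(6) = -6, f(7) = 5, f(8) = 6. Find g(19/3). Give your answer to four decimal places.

With σ_i denoting the second derivative at x_i, h_i = 2, 3, 1, 1, and Δ_i = (y_(i+1) − y_i)/h_i = 1, -4, 11, 1:
  2·σ_0 + 10·σ_1 + 3·σ_2 = 6(Δ_1 - Δ_0) = -30
  3·σ_1 + 8·σ_2 + 1·σ_3 = 6(Δ_2 - Δ_1) = 90
  1·σ_2 + 4·σ_3 + 1·σ_4 = 6(Δ_3 - Δ_2) = -60
Natural end conditions: σ_0 = σ_4 = 0.
Forward elimination and back-substitution give σ_0 = 0, σ_1 = -1095/137, σ_2 = 2280/137, σ_3 = -2625/137, σ_4 = 0.
On [6, 7], g(t) = -6 + 2369/274·(t - 6) + 1140/137·(t - 6)² - 1635/274·(t - 6)³.
With (t - 6) = 1/3: g(19/3) = -2977/1233.

-2.4144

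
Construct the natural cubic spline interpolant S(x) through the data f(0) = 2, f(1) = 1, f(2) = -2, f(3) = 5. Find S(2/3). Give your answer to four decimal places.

1.7778

Write M_i for S''(x_i). With h_i = 1, 1, 1 and divided differences Δ_i = -1, -3, 7, the continuity of S' gives the tridiagonal system
  1·M_0 + 4·M_1 + 1·M_2 = 6(Δ_1 - Δ_0) = -12
  1·M_1 + 4·M_2 + 1·M_3 = 6(Δ_2 - Δ_1) = 60
Natural end conditions: M_0 = M_3 = 0.
Forward elimination and back-substitution give M_0 = 0, M_1 = -36/5, M_2 = 84/5, M_3 = 0.
On [0, 1], S(x) = 2 + 1/5·x + 0·x² - 6/5·x³.
With x = 2/3: S(2/3) = 16/9.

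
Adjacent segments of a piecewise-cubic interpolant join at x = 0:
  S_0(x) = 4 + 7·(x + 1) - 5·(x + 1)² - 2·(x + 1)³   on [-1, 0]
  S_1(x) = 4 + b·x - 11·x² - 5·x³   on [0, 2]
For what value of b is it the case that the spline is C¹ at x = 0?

S_0'(x) = 7 - 10·(x + 1) - 6·(x + 1)², so S_0'(0) = -9. On the right, S_1'(0) = b, so b = -9.

-9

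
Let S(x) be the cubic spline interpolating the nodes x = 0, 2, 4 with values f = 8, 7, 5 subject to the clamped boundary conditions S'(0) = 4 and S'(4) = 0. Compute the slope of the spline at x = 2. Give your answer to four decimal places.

Put m_i = S'' at the i-th knot. Here h = (2, 2) and Δ = (-1/2, -1), so the interior equations h_(i-1)·m_(i-1) + 2(h_(i-1)+h_i)·m_i + h_i·m_(i+1) = 6(Δ_i − Δ_(i-1)) read
  2·m_0 + 8·m_1 + 2·m_2 = 6(Δ_1 - Δ_0) = -3
Clamped end conditions give two more equations: 2h_0·m_0 + h_0·m_1 = 6(Δ_0 - S'(0)) = -27 and h_1·m_1 + 2h_1·m_2 = 6(S'(4) - Δ_1) = 6.
Solving the tridiagonal system: m_0 = -59/8, m_1 = 5/4, m_2 = 7/8.
On [2, 4], S'(x) = b_1 + 2c_1·(x - 2) + 3d_1·(x - 2)² with b_1 = Δ_1 - h_1(2m_1 + m_2)/6 = -17/8, c_1 = m_1/2 = 5/8, d_1 = (m_2 - m_1)/(6h_1) = -1/32. So S'(2) = -17/8.

-2.1250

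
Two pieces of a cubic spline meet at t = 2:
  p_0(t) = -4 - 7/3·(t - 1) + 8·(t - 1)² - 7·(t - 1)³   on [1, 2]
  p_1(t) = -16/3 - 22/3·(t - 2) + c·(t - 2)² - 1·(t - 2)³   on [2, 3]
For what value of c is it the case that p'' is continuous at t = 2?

-13

p_0''(t) = 16 - 42·(t - 1), so p_0''(2) = -26. On the right, p_1''(2) = 2c, so c = -13.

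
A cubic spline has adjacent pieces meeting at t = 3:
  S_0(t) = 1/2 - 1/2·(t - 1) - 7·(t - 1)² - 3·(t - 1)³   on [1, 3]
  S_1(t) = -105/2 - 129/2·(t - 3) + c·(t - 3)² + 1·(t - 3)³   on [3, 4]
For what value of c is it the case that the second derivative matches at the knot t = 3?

S_0''(t) = -14 - 18·(t - 1), so S_0''(3) = -50. On the right, S_1''(3) = 2c, so c = -25.

-25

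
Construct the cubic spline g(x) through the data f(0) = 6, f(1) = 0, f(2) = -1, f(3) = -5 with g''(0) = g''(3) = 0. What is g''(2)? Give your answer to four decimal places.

Put M_i = g'' at the i-th knot. Here h = (1, 1, 1) and Δ = (-6, -1, -4), so the interior equations h_(i-1)·M_(i-1) + 2(h_(i-1)+h_i)·M_i + h_i·M_(i+1) = 6(Δ_i − Δ_(i-1)) read
  1·M_0 + 4·M_1 + 1·M_2 = 6(Δ_1 - Δ_0) = 30
  1·M_1 + 4·M_2 + 1·M_3 = 6(Δ_2 - Δ_1) = -18
Natural end conditions: M_0 = M_3 = 0.
Hence M_0 = 0, M_1 = 46/5, M_2 = -34/5, M_3 = 0.

-6.8000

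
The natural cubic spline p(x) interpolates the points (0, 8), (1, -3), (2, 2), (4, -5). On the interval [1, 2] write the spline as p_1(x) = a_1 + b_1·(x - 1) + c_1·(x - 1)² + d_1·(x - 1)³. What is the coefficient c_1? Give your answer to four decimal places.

Let σ_i = p''(x_i). Step sizes h_i = 1, 1, 2; slopes of the chords Δ_i = (y_(i+1) - y_i)/h_i = -11, 5, -7/2.
  1·σ_0 + 4·σ_1 + 1·σ_2 = 6(Δ_1 - Δ_0) = 96
  1·σ_1 + 6·σ_2 + 2·σ_3 = 6(Δ_2 - Δ_1) = -51
Natural end conditions: σ_0 = σ_3 = 0.
Solving: σ_0 = 0, σ_1 = 627/23, σ_2 = -300/23, σ_3 = 0.
On [1, 2], with p_1(x) = a_1 + b_1·(x - 1) + c_1·(x - 1)² + d_1·(x - 1)³: c_1 = σ_1/2 = 627/46, d_1 = (σ_2 - σ_1)/(6h_1) = -309/46, b_1 = Δ_1 - h_1(2σ_1 + σ_2)/6 = -44/23.

13.6304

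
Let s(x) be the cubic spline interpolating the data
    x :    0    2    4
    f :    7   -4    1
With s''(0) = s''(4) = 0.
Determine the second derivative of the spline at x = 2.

With m_i denoting the second derivative at x_i, h_i = 2, 2, and Δ_i = (y_(i+1) − y_i)/h_i = -11/2, 5/2:
  2·m_0 + 8·m_1 + 2·m_2 = 6(Δ_1 - Δ_0) = 48
Natural end conditions: m_0 = m_2 = 0.
Solving: m_0 = 0, m_1 = 6, m_2 = 0.

6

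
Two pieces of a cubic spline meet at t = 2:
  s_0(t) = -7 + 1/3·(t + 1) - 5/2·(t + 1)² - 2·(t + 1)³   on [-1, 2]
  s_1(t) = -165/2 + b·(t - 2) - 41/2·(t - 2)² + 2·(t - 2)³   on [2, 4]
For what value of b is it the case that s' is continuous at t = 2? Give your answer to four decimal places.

-68.6667

s_0'(t) = 1/3 - 5·(t + 1) - 6·(t + 1)², so s_0'(2) = -206/3. On the right, s_1'(2) = b, so b = -206/3.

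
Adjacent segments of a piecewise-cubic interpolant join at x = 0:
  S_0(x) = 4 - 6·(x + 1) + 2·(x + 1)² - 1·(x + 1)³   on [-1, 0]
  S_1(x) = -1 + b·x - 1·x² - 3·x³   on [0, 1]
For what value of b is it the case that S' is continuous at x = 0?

S_0'(x) = -6 + 4·(x + 1) - 3·(x + 1)², so S_0'(0) = -5. On the right, S_1'(0) = b, so b = -5.

-5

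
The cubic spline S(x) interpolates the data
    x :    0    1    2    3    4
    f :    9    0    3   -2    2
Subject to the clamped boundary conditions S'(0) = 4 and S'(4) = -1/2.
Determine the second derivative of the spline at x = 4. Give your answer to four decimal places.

-27.2679

Let σ_i = S''(x_i). Step sizes h_i = 1, 1, 1, 1; slopes of the chords Δ_i = (y_(i+1) - y_i)/h_i = -9, 3, -5, 4.
  1·σ_0 + 4·σ_1 + 1·σ_2 = 6(Δ_1 - Δ_0) = 72
  1·σ_1 + 4·σ_2 + 1·σ_3 = 6(Δ_2 - Δ_1) = -48
  1·σ_2 + 4·σ_3 + 1·σ_4 = 6(Δ_3 - Δ_2) = 54
Clamped end conditions give two more equations: 2h_0·σ_0 + h_0·σ_1 = 6(Δ_0 - S'(0)) = -78 and h_3·σ_3 + 2h_3·σ_4 = 6(S'(4) - Δ_3) = -27.
Solving the tridiagonal system: σ_0 = -3303/56, σ_1 = 1119/28, σ_2 = -231/8, σ_3 = 771/28, σ_4 = -1527/56.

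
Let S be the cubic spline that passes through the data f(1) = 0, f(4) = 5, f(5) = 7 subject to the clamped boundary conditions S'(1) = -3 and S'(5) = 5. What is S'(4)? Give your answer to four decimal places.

1.3750

Let σ_i = S''(x_i). Step sizes h_i = 3, 1; slopes of the chords Δ_i = (y_(i+1) - y_i)/h_i = 5/3, 2.
  3·σ_0 + 8·σ_1 + 1·σ_2 = 6(Δ_1 - Δ_0) = 2
Clamped end conditions give two more equations: 2h_0·σ_0 + h_0·σ_1 = 6(Δ_0 - S'(1)) = 28 and h_1·σ_1 + 2h_1·σ_2 = 6(S'(5) - Δ_1) = 18.
Solving the tridiagonal system: σ_0 = 77/12, σ_1 = -7/2, σ_2 = 43/4.
On [4, 5], S'(t) = b_1 + 2c_1·(t - 4) + 3d_1·(t - 4)² with b_1 = Δ_1 - h_1(2σ_1 + σ_2)/6 = 11/8, c_1 = σ_1/2 = -7/4, d_1 = (σ_2 - σ_1)/(6h_1) = 19/8. So S'(4) = 11/8.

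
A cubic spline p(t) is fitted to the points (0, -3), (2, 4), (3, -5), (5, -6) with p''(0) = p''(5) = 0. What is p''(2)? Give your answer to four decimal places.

Put m_i = p'' at the i-th knot. Here h = (2, 1, 2) and Δ = (7/2, -9, -1/2), so the interior equations h_(i-1)·m_(i-1) + 2(h_(i-1)+h_i)·m_i + h_i·m_(i+1) = 6(Δ_i − Δ_(i-1)) read
  2·m_0 + 6·m_1 + 1·m_2 = 6(Δ_1 - Δ_0) = -75
  1·m_1 + 6·m_2 + 2·m_3 = 6(Δ_2 - Δ_1) = 51
Natural end conditions: m_0 = m_3 = 0.
Hence m_0 = 0, m_1 = -501/35, m_2 = 381/35, m_3 = 0.

-14.3143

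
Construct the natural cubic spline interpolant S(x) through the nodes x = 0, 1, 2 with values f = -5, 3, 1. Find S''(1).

Let M_i = S''(x_i). Step sizes h_i = 1, 1; slopes of the chords Δ_i = (y_(i+1) - y_i)/h_i = 8, -2.
  1·M_0 + 4·M_1 + 1·M_2 = 6(Δ_1 - Δ_0) = -60
Natural end conditions: M_0 = M_2 = 0.
Forward elimination and back-substitution give M_0 = 0, M_1 = -15, M_2 = 0.

-15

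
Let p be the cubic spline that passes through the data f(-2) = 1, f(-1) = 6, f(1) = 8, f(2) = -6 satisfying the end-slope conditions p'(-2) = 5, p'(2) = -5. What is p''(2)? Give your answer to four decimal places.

Put m_i = p'' at the i-th knot. Here h = (1, 2, 1) and Δ = (5, 1, -14), so the interior equations h_(i-1)·m_(i-1) + 2(h_(i-1)+h_i)·m_i + h_i·m_(i+1) = 6(Δ_i − Δ_(i-1)) read
  1·m_0 + 6·m_1 + 2·m_2 = 6(Δ_1 - Δ_0) = -24
  2·m_1 + 6·m_2 + 1·m_3 = 6(Δ_2 - Δ_1) = -90
Clamped end conditions give two more equations: 2h_0·m_0 + h_0·m_1 = 6(Δ_0 - p'(-2)) = 0 and h_2·m_2 + 2h_2·m_3 = 6(p'(2) - Δ_2) = 54.
Forward elimination and back-substitution give m_0 = -68/35, m_1 = 136/35, m_2 = -794/35, m_3 = 1342/35.

38.3429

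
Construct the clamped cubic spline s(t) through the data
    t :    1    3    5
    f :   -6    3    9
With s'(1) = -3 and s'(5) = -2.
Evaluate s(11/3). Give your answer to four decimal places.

With σ_i denoting the second derivative at x_i, h_i = 2, 2, and Δ_i = (y_(i+1) − y_i)/h_i = 9/2, 3:
  2·σ_0 + 8·σ_1 + 2·σ_2 = 6(Δ_1 - Δ_0) = -9
Clamped end conditions give two more equations: 2h_0·σ_0 + h_0·σ_1 = 6(Δ_0 - s'(1)) = 45 and h_1·σ_1 + 2h_1·σ_2 = 6(s'(5) - Δ_1) = -30.
Forward elimination and back-substitution give σ_0 = 101/8, σ_1 = -11/4, σ_2 = -49/8.
On [3, 5], s(t) = 3 + 55/8·(t - 3) - 11/8·(t - 3)² - 9/32·(t - 3)³.
With (t - 3) = 2/3: s(11/3) = 62/9.

6.8889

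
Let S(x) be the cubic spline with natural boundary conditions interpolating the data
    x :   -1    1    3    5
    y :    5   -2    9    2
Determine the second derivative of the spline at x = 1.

9

With m_i denoting the second derivative at x_i, h_i = 2, 2, 2, and Δ_i = (y_(i+1) − y_i)/h_i = -7/2, 11/2, -7/2:
  2·m_0 + 8·m_1 + 2·m_2 = 6(Δ_1 - Δ_0) = 54
  2·m_1 + 8·m_2 + 2·m_3 = 6(Δ_2 - Δ_1) = -54
Natural end conditions: m_0 = m_3 = 0.
Solving: m_0 = 0, m_1 = 9, m_2 = -9, m_3 = 0.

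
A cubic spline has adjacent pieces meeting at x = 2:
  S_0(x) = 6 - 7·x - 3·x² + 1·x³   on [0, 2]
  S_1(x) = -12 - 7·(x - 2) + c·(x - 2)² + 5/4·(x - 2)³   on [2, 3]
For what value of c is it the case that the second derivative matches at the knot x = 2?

3

S_0''(x) = -6 + 6·x, so S_0''(2) = 6. On the right, S_1''(2) = 2c, so c = 3.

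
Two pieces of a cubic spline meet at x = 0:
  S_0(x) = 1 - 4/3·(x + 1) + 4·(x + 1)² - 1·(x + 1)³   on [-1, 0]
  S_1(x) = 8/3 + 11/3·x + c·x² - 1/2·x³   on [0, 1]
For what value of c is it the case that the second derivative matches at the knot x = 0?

S_0''(x) = 8 - 6·(x + 1), so S_0''(0) = 2. On the right, S_1''(0) = 2c, so c = 1.

1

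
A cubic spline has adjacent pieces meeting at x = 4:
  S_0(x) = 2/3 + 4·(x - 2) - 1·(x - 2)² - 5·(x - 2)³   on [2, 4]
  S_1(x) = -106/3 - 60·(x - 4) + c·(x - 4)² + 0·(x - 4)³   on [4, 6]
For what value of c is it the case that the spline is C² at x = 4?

S_0''(x) = -2 - 30·(x - 2), so S_0''(4) = -62. On the right, S_1''(4) = 2c, so c = -31.

-31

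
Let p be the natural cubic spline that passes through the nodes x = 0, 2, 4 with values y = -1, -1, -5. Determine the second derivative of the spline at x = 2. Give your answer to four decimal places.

With M_i denoting the second derivative at x_i, h_i = 2, 2, and Δ_i = (y_(i+1) − y_i)/h_i = 0, -2:
  2·M_0 + 8·M_1 + 2·M_2 = 6(Δ_1 - Δ_0) = -12
Natural end conditions: M_0 = M_2 = 0.
Forward elimination and back-substitution give M_0 = 0, M_1 = -3/2, M_2 = 0.

-1.5000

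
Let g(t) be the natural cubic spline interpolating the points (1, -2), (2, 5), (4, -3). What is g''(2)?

Put σ_i = g'' at the i-th knot. Here h = (1, 2) and Δ = (7, -4), so the interior equations h_(i-1)·σ_(i-1) + 2(h_(i-1)+h_i)·σ_i + h_i·σ_(i+1) = 6(Δ_i − Δ_(i-1)) read
  1·σ_0 + 6·σ_1 + 2·σ_2 = 6(Δ_1 - Δ_0) = -66
Natural end conditions: σ_0 = σ_2 = 0.
Hence σ_0 = 0, σ_1 = -11, σ_2 = 0.

-11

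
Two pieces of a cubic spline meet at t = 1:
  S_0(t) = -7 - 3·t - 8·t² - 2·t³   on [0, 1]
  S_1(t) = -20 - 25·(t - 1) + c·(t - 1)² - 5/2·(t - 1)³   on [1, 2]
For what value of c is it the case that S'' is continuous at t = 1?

-14

S_0''(t) = -16 - 12·t, so S_0''(1) = -28. On the right, S_1''(1) = 2c, so c = -14.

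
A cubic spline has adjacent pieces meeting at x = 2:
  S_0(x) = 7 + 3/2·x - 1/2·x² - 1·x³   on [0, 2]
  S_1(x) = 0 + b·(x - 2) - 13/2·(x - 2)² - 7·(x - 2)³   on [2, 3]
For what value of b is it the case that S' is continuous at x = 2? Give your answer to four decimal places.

-12.5000

S_0'(x) = 3/2 - 1·x - 3·x², so S_0'(2) = -25/2. On the right, S_1'(2) = b, so b = -25/2.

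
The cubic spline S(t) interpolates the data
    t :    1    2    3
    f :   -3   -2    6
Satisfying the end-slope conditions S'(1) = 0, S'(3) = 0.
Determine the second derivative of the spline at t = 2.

Write M_i for S''(x_i). With h_i = 1, 1 and divided differences Δ_i = 1, 8, the continuity of S' gives the tridiagonal system
  1·M_0 + 4·M_1 + 1·M_2 = 6(Δ_1 - Δ_0) = 42
Clamped end conditions give two more equations: 2h_0·M_0 + h_0·M_1 = 6(Δ_0 - S'(1)) = 6 and h_1·M_1 + 2h_1·M_2 = 6(S'(3) - Δ_1) = -48.
Hence M_0 = -15/2, M_1 = 21, M_2 = -69/2.

21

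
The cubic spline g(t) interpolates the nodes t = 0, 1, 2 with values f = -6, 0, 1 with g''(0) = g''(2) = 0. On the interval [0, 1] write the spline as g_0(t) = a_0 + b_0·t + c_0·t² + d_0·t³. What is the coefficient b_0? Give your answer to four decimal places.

7.2500

Write M_i for g''(x_i). With h_i = 1, 1 and divided differences Δ_i = 6, 1, the continuity of g' gives the tridiagonal system
  1·M_0 + 4·M_1 + 1·M_2 = 6(Δ_1 - Δ_0) = -30
Natural end conditions: M_0 = M_2 = 0.
Solving: M_0 = 0, M_1 = -15/2, M_2 = 0.
On [0, 1], with g_0(t) = a_0 + b_0·t + c_0·t² + d_0·t³: c_0 = M_0/2 = 0, d_0 = (M_1 - M_0)/(6h_0) = -5/4, b_0 = Δ_0 - h_0(2M_0 + M_1)/6 = 29/4.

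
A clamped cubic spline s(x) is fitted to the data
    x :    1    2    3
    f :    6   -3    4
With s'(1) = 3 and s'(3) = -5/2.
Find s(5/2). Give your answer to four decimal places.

Let σ_i = s''(x_i). Step sizes h_i = 1, 1; slopes of the chords Δ_i = (y_(i+1) - y_i)/h_i = -9, 7.
  1·σ_0 + 4·σ_1 + 1·σ_2 = 6(Δ_1 - Δ_0) = 96
Clamped end conditions give two more equations: 2h_0·σ_0 + h_0·σ_1 = 6(Δ_0 - s'(1)) = -72 and h_1·σ_1 + 2h_1·σ_2 = 6(s'(3) - Δ_1) = -57.
Forward elimination and back-substitution give σ_0 = -251/4, σ_1 = 107/2, σ_2 = -221/4.
On [2, 3], s(x) = -3 - 13/8·(x - 2) + 107/4·(x - 2)² - 145/8·(x - 2)³.
With (x - 2) = 1/2: s(5/2) = 39/64.

0.6094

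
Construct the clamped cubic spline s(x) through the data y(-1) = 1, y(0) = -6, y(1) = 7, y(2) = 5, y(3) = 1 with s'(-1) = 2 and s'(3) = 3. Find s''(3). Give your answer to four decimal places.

20.6071

Let M_i = s''(x_i). Step sizes h_i = 1, 1, 1, 1; slopes of the chords Δ_i = (y_(i+1) - y_i)/h_i = -7, 13, -2, -4.
  1·M_0 + 4·M_1 + 1·M_2 = 6(Δ_1 - Δ_0) = 120
  1·M_1 + 4·M_2 + 1·M_3 = 6(Δ_2 - Δ_1) = -90
  1·M_2 + 4·M_3 + 1·M_4 = 6(Δ_3 - Δ_2) = -12
Clamped end conditions give two more equations: 2h_0·M_0 + h_0·M_1 = 6(Δ_0 - s'(-1)) = -54 and h_3·M_3 + 2h_3·M_4 = 6(s'(3) - Δ_3) = 42.
Solving the tridiagonal system: M_0 = -1487/28, M_1 = 731/14, M_2 = -143/4, M_3 = 11/14, M_4 = 577/28.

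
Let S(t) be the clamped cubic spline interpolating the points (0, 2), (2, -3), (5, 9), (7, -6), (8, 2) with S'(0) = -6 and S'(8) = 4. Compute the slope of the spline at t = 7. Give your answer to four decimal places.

3.9451

Put m_i = S'' at the i-th knot. Here h = (2, 3, 2, 1) and Δ = (-5/2, 4, -15/2, 8), so the interior equations h_(i-1)·m_(i-1) + 2(h_(i-1)+h_i)·m_i + h_i·m_(i+1) = 6(Δ_i − Δ_(i-1)) read
  2·m_0 + 10·m_1 + 3·m_2 = 6(Δ_1 - Δ_0) = 39
  3·m_1 + 10·m_2 + 2·m_3 = 6(Δ_2 - Δ_1) = -69
  2·m_2 + 6·m_3 + 1·m_4 = 6(Δ_3 - Δ_2) = 93
Clamped end conditions give two more equations: 2h_0·m_0 + h_0·m_1 = 6(Δ_0 - S'(0)) = 21 and h_3·m_3 + 2h_3·m_4 = 6(S'(8) - Δ_3) = -24.
Forward elimination and back-substitution give m_0 = 479/364, m_1 = 716/91, m_2 = -2567/182, m_3 = 2204/91, m_4 = -2194/91.
On [7, 8], S'(t) = b_3 + 2c_3·(t - 7) + 3d_3·(t - 7)² with b_3 = Δ_3 - h_3(2m_3 + m_4)/6 = 359/91, c_3 = m_3/2 = 1102/91, d_3 = (m_4 - m_3)/(6h_3) = -733/91. So S'(7) = 359/91.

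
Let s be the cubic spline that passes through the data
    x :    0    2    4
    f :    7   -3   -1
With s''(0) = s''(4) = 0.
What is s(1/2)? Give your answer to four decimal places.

3.7969

Let σ_i = s''(x_i). Step sizes h_i = 2, 2; slopes of the chords Δ_i = (y_(i+1) - y_i)/h_i = -5, 1.
  2·σ_0 + 8·σ_1 + 2·σ_2 = 6(Δ_1 - Δ_0) = 36
Natural end conditions: σ_0 = σ_2 = 0.
Solving: σ_0 = 0, σ_1 = 9/2, σ_2 = 0.
On [0, 2], s(x) = 7 - 13/2·x + 0·x² + 3/8·x³.
With x = 1/2: s(1/2) = 243/64.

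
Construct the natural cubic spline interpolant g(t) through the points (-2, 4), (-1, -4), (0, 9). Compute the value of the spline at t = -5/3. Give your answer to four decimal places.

Put m_i = g'' at the i-th knot. Here h = (1, 1) and Δ = (-8, 13), so the interior equations h_(i-1)·m_(i-1) + 2(h_(i-1)+h_i)·m_i + h_i·m_(i+1) = 6(Δ_i − Δ_(i-1)) read
  1·m_0 + 4·m_1 + 1·m_2 = 6(Δ_1 - Δ_0) = 126
Natural end conditions: m_0 = m_2 = 0.
Forward elimination and back-substitution give m_0 = 0, m_1 = 63/2, m_2 = 0.
On [-2, -1], g(t) = 4 - 53/4·(t + 2) + 0·(t + 2)² + 21/4·(t + 2)³.
With (t + 2) = 1/3: g(-5/3) = -2/9.

-0.2222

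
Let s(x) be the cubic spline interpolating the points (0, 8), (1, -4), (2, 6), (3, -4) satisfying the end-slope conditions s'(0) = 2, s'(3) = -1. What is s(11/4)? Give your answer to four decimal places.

-2.2594

Put σ_i = s'' at the i-th knot. Here h = (1, 1, 1) and Δ = (-12, 10, -10), so the interior equations h_(i-1)·σ_(i-1) + 2(h_(i-1)+h_i)·σ_i + h_i·σ_(i+1) = 6(Δ_i − Δ_(i-1)) read
  1·σ_0 + 4·σ_1 + 1·σ_2 = 6(Δ_1 - Δ_0) = 132
  1·σ_1 + 4·σ_2 + 1·σ_3 = 6(Δ_2 - Δ_1) = -120
Clamped end conditions give two more equations: 2h_0·σ_0 + h_0·σ_1 = 6(Δ_0 - s'(0)) = -84 and h_2·σ_2 + 2h_2·σ_3 = 6(s'(3) - Δ_2) = 54.
Forward elimination and back-substitution give σ_0 = -378/5, σ_1 = 336/5, σ_2 = -306/5, σ_3 = 288/5.
On [2, 3], s(x) = 6 + 4/5·(x - 2) - 153/5·(x - 2)² + 99/5·(x - 2)³.
With (x - 2) = 3/4: s(11/4) = -723/320.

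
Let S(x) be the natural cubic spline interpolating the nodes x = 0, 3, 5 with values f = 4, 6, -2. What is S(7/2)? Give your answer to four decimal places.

4.6125

Let m_i = S''(x_i). Step sizes h_i = 3, 2; slopes of the chords Δ_i = (y_(i+1) - y_i)/h_i = 2/3, -4.
  3·m_0 + 10·m_1 + 2·m_2 = 6(Δ_1 - Δ_0) = -28
Natural end conditions: m_0 = m_2 = 0.
Solving the tridiagonal system: m_0 = 0, m_1 = -14/5, m_2 = 0.
On [3, 5], S(x) = 6 - 32/15·(x - 3) - 7/5·(x - 3)² + 7/30·(x - 3)³.
With (x - 3) = 1/2: S(7/2) = 369/80.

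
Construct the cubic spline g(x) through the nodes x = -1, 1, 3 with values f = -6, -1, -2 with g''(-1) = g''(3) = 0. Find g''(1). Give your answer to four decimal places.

-2.2500

With m_i denoting the second derivative at x_i, h_i = 2, 2, and Δ_i = (y_(i+1) − y_i)/h_i = 5/2, -1/2:
  2·m_0 + 8·m_1 + 2·m_2 = 6(Δ_1 - Δ_0) = -18
Natural end conditions: m_0 = m_2 = 0.
Solving: m_0 = 0, m_1 = -9/4, m_2 = 0.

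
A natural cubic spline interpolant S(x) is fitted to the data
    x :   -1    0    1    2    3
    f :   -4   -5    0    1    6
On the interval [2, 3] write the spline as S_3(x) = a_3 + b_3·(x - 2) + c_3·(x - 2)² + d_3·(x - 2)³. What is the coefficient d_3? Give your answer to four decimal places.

-1.4643

Put m_i = S'' at the i-th knot. Here h = (1, 1, 1, 1) and Δ = (-1, 5, 1, 5), so the interior equations h_(i-1)·m_(i-1) + 2(h_(i-1)+h_i)·m_i + h_i·m_(i+1) = 6(Δ_i − Δ_(i-1)) read
  1·m_0 + 4·m_1 + 1·m_2 = 6(Δ_1 - Δ_0) = 36
  1·m_1 + 4·m_2 + 1·m_3 = 6(Δ_2 - Δ_1) = -24
  1·m_2 + 4·m_3 + 1·m_4 = 6(Δ_3 - Δ_2) = 24
Natural end conditions: m_0 = m_4 = 0.
Hence m_0 = 0, m_1 = 165/14, m_2 = -78/7, m_3 = 123/14, m_4 = 0.
On [2, 3], with S_3(x) = a_3 + b_3·(x - 2) + c_3·(x - 2)² + d_3·(x - 2)³: c_3 = m_3/2 = 123/28, d_3 = (m_4 - m_3)/(6h_3) = -41/28, b_3 = Δ_3 - h_3(2m_3 + m_4)/6 = 29/14.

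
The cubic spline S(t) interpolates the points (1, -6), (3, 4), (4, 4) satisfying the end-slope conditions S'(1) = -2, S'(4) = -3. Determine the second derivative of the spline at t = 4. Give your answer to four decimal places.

Write m_i for S''(x_i). With h_i = 2, 1 and divided differences Δ_i = 5, 0, the continuity of S' gives the tridiagonal system
  2·m_0 + 6·m_1 + 1·m_2 = 6(Δ_1 - Δ_0) = -30
Clamped end conditions give two more equations: 2h_0·m_0 + h_0·m_1 = 6(Δ_0 - S'(1)) = 42 and h_1·m_1 + 2h_1·m_2 = 6(S'(4) - Δ_1) = -18.
Solving: m_0 = 91/6, m_1 = -28/3, m_2 = -13/3.

-4.3333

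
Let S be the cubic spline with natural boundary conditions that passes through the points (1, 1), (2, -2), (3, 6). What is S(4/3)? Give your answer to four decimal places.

-0.8148

Put σ_i = S'' at the i-th knot. Here h = (1, 1) and Δ = (-3, 8), so the interior equations h_(i-1)·σ_(i-1) + 2(h_(i-1)+h_i)·σ_i + h_i·σ_(i+1) = 6(Δ_i − Δ_(i-1)) read
  1·σ_0 + 4·σ_1 + 1·σ_2 = 6(Δ_1 - Δ_0) = 66
Natural end conditions: σ_0 = σ_2 = 0.
Forward elimination and back-substitution give σ_0 = 0, σ_1 = 33/2, σ_2 = 0.
On [1, 2], S(x) = 1 - 23/4·(x - 1) + 0·(x - 1)² + 11/4·(x - 1)³.
With (x - 1) = 1/3: S(4/3) = -22/27.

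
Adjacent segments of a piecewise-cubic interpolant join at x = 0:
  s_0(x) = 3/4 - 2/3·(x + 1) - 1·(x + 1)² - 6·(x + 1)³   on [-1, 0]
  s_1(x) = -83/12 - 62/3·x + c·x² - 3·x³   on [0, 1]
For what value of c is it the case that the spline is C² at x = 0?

s_0''(x) = -2 - 36·(x + 1), so s_0''(0) = -38. On the right, s_1''(0) = 2c, so c = -19.

-19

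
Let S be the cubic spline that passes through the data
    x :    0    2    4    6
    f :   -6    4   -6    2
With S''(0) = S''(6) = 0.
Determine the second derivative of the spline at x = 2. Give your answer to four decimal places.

-9.8000

Write m_i for S''(x_i). With h_i = 2, 2, 2 and divided differences Δ_i = 5, -5, 4, the continuity of S' gives the tridiagonal system
  2·m_0 + 8·m_1 + 2·m_2 = 6(Δ_1 - Δ_0) = -60
  2·m_1 + 8·m_2 + 2·m_3 = 6(Δ_2 - Δ_1) = 54
Natural end conditions: m_0 = m_3 = 0.
Hence m_0 = 0, m_1 = -49/5, m_2 = 46/5, m_3 = 0.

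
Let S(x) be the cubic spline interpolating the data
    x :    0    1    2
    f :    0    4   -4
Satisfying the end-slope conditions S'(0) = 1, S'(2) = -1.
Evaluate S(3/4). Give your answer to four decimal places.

Put m_i = S'' at the i-th knot. Here h = (1, 1) and Δ = (4, -8), so the interior equations h_(i-1)·m_(i-1) + 2(h_(i-1)+h_i)·m_i + h_i·m_(i+1) = 6(Δ_i − Δ_(i-1)) read
  1·m_0 + 4·m_1 + 1·m_2 = 6(Δ_1 - Δ_0) = -72
Clamped end conditions give two more equations: 2h_0·m_0 + h_0·m_1 = 6(Δ_0 - S'(0)) = 18 and h_1·m_1 + 2h_1·m_2 = 6(S'(2) - Δ_1) = 42.
Solving: m_0 = 26, m_1 = -34, m_2 = 38.
On [0, 1], S(x) = 0 + 1·x + 13·x² - 10·x³.
With x = 3/4: S(3/4) = 123/32.

3.8438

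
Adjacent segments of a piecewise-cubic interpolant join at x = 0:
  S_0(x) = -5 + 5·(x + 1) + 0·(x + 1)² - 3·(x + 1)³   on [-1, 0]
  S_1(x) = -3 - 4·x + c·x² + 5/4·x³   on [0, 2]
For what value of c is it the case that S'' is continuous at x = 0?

-9

S_0''(x) = 0 - 18·(x + 1), so S_0''(0) = -18. On the right, S_1''(0) = 2c, so c = -9.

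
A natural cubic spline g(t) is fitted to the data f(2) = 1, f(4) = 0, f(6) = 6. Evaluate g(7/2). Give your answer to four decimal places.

With σ_i denoting the second derivative at x_i, h_i = 2, 2, and Δ_i = (y_(i+1) − y_i)/h_i = -1/2, 3:
  2·σ_0 + 8·σ_1 + 2·σ_2 = 6(Δ_1 - Δ_0) = 21
Natural end conditions: σ_0 = σ_2 = 0.
Solving: σ_0 = 0, σ_1 = 21/8, σ_2 = 0.
On [2, 4], g(t) = 1 - 11/8·(t - 2) + 0·(t - 2)² + 7/32·(t - 2)³.
With (t - 2) = 3/2: g(7/2) = -83/256.

-0.3242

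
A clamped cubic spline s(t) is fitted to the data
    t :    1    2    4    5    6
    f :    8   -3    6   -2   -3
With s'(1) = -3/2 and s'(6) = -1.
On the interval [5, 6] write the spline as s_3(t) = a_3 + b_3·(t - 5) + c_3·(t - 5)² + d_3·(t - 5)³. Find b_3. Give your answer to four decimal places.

Put M_i = s'' at the i-th knot. Here h = (1, 2, 1, 1) and Δ = (-11, 9/2, -8, -1), so the interior equations h_(i-1)·M_(i-1) + 2(h_(i-1)+h_i)·M_i + h_i·M_(i+1) = 6(Δ_i − Δ_(i-1)) read
  1·M_0 + 6·M_1 + 2·M_2 = 6(Δ_1 - Δ_0) = 93
  2·M_1 + 6·M_2 + 1·M_3 = 6(Δ_2 - Δ_1) = -75
  1·M_2 + 4·M_3 + 1·M_4 = 6(Δ_3 - Δ_2) = 42
Clamped end conditions give two more equations: 2h_0·M_0 + h_0·M_1 = 6(Δ_0 - s'(1)) = -57 and h_3·M_3 + 2h_3·M_4 = 6(s'(6) - Δ_3) = 0.
Hence M_0 = -2837/64, M_1 = 1013/32, M_2 = -3367/128, M_3 = 1249/64, M_4 = -1249/128.
On [5, 6], with s_3(t) = a_3 + b_3·(t - 5) + c_3·(t - 5)² + d_3·(t - 5)³: c_3 = M_3/2 = 1249/128, d_3 = (M_4 - M_3)/(6h_3) = -1249/256, b_3 = Δ_3 - h_3(2M_3 + M_4)/6 = -1505/256.

-5.8789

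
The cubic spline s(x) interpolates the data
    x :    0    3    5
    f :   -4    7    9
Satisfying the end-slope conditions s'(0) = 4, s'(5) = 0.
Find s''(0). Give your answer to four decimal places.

Put σ_i = s'' at the i-th knot. Here h = (3, 2) and Δ = (11/3, 1), so the interior equations h_(i-1)·σ_(i-1) + 2(h_(i-1)+h_i)·σ_i + h_i·σ_(i+1) = 6(Δ_i − Δ_(i-1)) read
  3·σ_0 + 10·σ_1 + 2·σ_2 = 6(Δ_1 - Δ_0) = -16
Clamped end conditions give two more equations: 2h_0·σ_0 + h_0·σ_1 = 6(Δ_0 - s'(0)) = -2 and h_1·σ_1 + 2h_1·σ_2 = 6(s'(5) - Δ_1) = -6.
Solving: σ_0 = 7/15, σ_1 = -8/5, σ_2 = -7/10.

0.4667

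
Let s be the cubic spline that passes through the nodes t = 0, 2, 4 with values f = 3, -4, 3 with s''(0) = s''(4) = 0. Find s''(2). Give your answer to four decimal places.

Put m_i = s'' at the i-th knot. Here h = (2, 2) and Δ = (-7/2, 7/2), so the interior equations h_(i-1)·m_(i-1) + 2(h_(i-1)+h_i)·m_i + h_i·m_(i+1) = 6(Δ_i − Δ_(i-1)) read
  2·m_0 + 8·m_1 + 2·m_2 = 6(Δ_1 - Δ_0) = 42
Natural end conditions: m_0 = m_2 = 0.
Hence m_0 = 0, m_1 = 21/4, m_2 = 0.

5.2500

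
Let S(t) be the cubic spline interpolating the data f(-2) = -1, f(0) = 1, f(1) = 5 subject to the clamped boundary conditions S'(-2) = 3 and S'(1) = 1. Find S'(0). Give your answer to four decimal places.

3.6667

Let m_i = S''(x_i). Step sizes h_i = 2, 1; slopes of the chords Δ_i = (y_(i+1) - y_i)/h_i = 1, 4.
  2·m_0 + 6·m_1 + 1·m_2 = 6(Δ_1 - Δ_0) = 18
Clamped end conditions give two more equations: 2h_0·m_0 + h_0·m_1 = 6(Δ_0 - S'(-2)) = -12 and h_1·m_1 + 2h_1·m_2 = 6(S'(1) - Δ_1) = -18.
Solving: m_0 = -20/3, m_1 = 22/3, m_2 = -38/3.
On [0, 1], S'(t) = b_1 + 2c_1·t + 3d_1·t² with b_1 = Δ_1 - h_1(2m_1 + m_2)/6 = 11/3, c_1 = m_1/2 = 11/3, d_1 = (m_2 - m_1)/(6h_1) = -10/3. So S'(0) = 11/3.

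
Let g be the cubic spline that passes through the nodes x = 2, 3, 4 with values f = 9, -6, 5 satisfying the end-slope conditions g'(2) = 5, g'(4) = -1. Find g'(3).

Put M_i = g'' at the i-th knot. Here h = (1, 1) and Δ = (-15, 11), so the interior equations h_(i-1)·M_(i-1) + 2(h_(i-1)+h_i)·M_i + h_i·M_(i+1) = 6(Δ_i − Δ_(i-1)) read
  1·M_0 + 4·M_1 + 1·M_2 = 6(Δ_1 - Δ_0) = 156
Clamped end conditions give two more equations: 2h_0·M_0 + h_0·M_1 = 6(Δ_0 - g'(2)) = -120 and h_1·M_1 + 2h_1·M_2 = 6(g'(4) - Δ_1) = -72.
Solving the tridiagonal system: M_0 = -102, M_1 = 84, M_2 = -78.
On [3, 4], g'(x) = b_1 + 2c_1·(x - 3) + 3d_1·(x - 3)² with b_1 = Δ_1 - h_1(2M_1 + M_2)/6 = -4, c_1 = M_1/2 = 42, d_1 = (M_2 - M_1)/(6h_1) = -27. So g'(3) = -4.

-4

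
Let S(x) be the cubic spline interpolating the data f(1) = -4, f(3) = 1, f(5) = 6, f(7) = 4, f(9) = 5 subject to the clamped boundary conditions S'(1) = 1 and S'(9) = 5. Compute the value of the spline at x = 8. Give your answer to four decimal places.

With M_i denoting the second derivative at x_i, h_i = 2, 2, 2, 2, and Δ_i = (y_(i+1) − y_i)/h_i = 5/2, 5/2, -1, 1/2:
  2·M_0 + 8·M_1 + 2·M_2 = 6(Δ_1 - Δ_0) = 0
  2·M_1 + 8·M_2 + 2·M_3 = 6(Δ_2 - Δ_1) = -21
  2·M_2 + 8·M_3 + 2·M_4 = 6(Δ_3 - Δ_2) = 9
Clamped end conditions give two more equations: 2h_0·M_0 + h_0·M_1 = 6(Δ_0 - S'(1)) = 9 and h_3·M_3 + 2h_3·M_4 = 6(S'(9) - Δ_3) = 27.
Solving the tridiagonal system: M_0 = 35/16, M_1 = 1/8, M_2 = -43/16, M_3 = 1/8, M_4 = 107/16.
On [7, 9], S(x) = 4 - 29/16·(x - 7) + 1/16·(x - 7)² + 35/64·(x - 7)³.
With (x - 7) = 1: S(8) = 179/64.

2.7969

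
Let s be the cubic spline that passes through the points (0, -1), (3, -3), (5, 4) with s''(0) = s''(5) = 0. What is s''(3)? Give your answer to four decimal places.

With M_i denoting the second derivative at x_i, h_i = 3, 2, and Δ_i = (y_(i+1) − y_i)/h_i = -2/3, 7/2:
  3·M_0 + 10·M_1 + 2·M_2 = 6(Δ_1 - Δ_0) = 25
Natural end conditions: M_0 = M_2 = 0.
Hence M_0 = 0, M_1 = 5/2, M_2 = 0.

2.5000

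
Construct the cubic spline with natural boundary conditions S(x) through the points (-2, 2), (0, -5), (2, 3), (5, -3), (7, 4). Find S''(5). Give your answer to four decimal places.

5.2936

Write M_i for S''(x_i). With h_i = 2, 2, 3, 2 and divided differences Δ_i = -7/2, 4, -2, 7/2, the continuity of S' gives the tridiagonal system
  2·M_0 + 8·M_1 + 2·M_2 = 6(Δ_1 - Δ_0) = 45
  2·M_1 + 10·M_2 + 3·M_3 = 6(Δ_2 - Δ_1) = -36
  3·M_2 + 10·M_3 + 2·M_4 = 6(Δ_3 - Δ_2) = 33
Natural end conditions: M_0 = M_4 = 0.
Hence M_0 = 0, M_1 = 5013/688, M_2 = -1143/172, M_3 = 1821/344, M_4 = 0.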